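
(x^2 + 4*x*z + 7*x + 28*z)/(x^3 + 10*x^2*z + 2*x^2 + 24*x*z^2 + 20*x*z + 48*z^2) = (x + 7)/(x^2 + 6*x*z + 2*x + 12*z)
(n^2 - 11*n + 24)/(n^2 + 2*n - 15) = (n - 8)/(n + 5)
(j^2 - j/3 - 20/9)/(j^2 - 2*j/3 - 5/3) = (j + 4/3)/(j + 1)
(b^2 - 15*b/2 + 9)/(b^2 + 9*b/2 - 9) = (b - 6)/(b + 6)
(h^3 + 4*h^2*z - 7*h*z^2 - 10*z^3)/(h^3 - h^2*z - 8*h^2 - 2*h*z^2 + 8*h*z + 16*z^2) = (h + 5*z)/(h - 8)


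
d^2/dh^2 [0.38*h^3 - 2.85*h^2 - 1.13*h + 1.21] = 2.28*h - 5.7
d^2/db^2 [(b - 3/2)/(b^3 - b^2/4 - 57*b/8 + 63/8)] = 8*(48*b^2 + 60*b + 109)/(64*b^6 + 240*b^5 - 708*b^4 - 2395*b^3 + 3717*b^2 + 6615*b - 9261)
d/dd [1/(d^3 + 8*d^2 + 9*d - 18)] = (-3*d^2 - 16*d - 9)/(d^3 + 8*d^2 + 9*d - 18)^2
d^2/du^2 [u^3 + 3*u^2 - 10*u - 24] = 6*u + 6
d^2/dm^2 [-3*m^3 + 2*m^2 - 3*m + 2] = 4 - 18*m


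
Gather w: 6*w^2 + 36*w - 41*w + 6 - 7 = 6*w^2 - 5*w - 1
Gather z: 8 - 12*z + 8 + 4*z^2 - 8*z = 4*z^2 - 20*z + 16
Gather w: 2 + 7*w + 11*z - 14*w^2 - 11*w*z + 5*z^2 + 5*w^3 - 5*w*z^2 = 5*w^3 - 14*w^2 + w*(-5*z^2 - 11*z + 7) + 5*z^2 + 11*z + 2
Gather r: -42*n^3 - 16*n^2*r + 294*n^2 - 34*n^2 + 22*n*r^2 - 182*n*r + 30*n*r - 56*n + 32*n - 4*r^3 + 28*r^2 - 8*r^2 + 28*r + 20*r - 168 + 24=-42*n^3 + 260*n^2 - 24*n - 4*r^3 + r^2*(22*n + 20) + r*(-16*n^2 - 152*n + 48) - 144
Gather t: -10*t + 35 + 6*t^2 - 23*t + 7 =6*t^2 - 33*t + 42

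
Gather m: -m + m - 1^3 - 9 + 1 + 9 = 0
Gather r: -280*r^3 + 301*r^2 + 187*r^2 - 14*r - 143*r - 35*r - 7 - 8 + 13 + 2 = -280*r^3 + 488*r^2 - 192*r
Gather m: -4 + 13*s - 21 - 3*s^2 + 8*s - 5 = -3*s^2 + 21*s - 30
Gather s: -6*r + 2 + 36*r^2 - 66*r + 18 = 36*r^2 - 72*r + 20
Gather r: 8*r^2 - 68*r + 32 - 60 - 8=8*r^2 - 68*r - 36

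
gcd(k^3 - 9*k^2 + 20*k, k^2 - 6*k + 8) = k - 4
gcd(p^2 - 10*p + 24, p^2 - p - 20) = 1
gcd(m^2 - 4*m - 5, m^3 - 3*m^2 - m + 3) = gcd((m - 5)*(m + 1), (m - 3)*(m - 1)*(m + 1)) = m + 1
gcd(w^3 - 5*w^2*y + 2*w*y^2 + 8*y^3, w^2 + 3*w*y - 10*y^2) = -w + 2*y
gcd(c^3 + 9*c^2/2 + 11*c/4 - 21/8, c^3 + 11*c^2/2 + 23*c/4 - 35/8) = c^2 + 3*c - 7/4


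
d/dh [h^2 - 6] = 2*h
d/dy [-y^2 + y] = 1 - 2*y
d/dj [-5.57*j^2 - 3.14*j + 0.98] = -11.14*j - 3.14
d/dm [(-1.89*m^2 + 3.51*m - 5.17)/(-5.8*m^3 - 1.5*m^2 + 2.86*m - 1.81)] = (-10.962*m^4 + 40.716*m^3 - 90.0984*m^2 - 8.6682*m + 8.4331)/(33.64*m^6 + 17.4*m^5 - 30.926*m^4 + 12.416*m^3 + 13.6096*m^2 - 10.3532*m + 3.2761)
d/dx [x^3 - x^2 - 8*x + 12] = 3*x^2 - 2*x - 8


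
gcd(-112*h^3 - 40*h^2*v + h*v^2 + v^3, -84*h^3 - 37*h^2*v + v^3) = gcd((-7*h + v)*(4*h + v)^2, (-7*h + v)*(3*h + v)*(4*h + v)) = -28*h^2 - 3*h*v + v^2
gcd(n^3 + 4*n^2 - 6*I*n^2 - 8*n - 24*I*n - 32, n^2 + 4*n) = n + 4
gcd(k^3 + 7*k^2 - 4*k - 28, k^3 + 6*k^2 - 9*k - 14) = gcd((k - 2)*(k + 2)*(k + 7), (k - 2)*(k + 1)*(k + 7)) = k^2 + 5*k - 14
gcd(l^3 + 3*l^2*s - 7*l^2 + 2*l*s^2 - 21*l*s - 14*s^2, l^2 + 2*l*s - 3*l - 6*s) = l + 2*s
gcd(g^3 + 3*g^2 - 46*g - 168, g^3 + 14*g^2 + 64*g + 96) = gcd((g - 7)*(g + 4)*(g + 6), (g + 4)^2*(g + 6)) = g^2 + 10*g + 24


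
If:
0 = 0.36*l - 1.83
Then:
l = 5.08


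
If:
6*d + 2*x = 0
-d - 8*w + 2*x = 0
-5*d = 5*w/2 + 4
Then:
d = -64/45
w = 56/45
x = 64/15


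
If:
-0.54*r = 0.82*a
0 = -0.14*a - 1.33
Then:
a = -9.50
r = 14.43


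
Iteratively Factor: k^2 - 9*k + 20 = (k - 5)*(k - 4)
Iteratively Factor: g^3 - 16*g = (g + 4)*(g^2 - 4*g) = g*(g + 4)*(g - 4)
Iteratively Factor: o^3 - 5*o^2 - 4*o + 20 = (o + 2)*(o^2 - 7*o + 10) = (o - 2)*(o + 2)*(o - 5)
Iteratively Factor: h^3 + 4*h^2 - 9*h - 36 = (h - 3)*(h^2 + 7*h + 12) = (h - 3)*(h + 3)*(h + 4)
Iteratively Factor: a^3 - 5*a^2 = (a)*(a^2 - 5*a) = a*(a - 5)*(a)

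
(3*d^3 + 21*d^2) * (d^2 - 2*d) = 3*d^5 + 15*d^4 - 42*d^3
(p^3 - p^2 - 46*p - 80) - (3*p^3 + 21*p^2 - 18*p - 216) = -2*p^3 - 22*p^2 - 28*p + 136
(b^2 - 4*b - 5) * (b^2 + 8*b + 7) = b^4 + 4*b^3 - 30*b^2 - 68*b - 35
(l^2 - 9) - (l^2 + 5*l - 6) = -5*l - 3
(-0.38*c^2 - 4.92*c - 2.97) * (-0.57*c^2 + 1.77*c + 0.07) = 0.2166*c^4 + 2.1318*c^3 - 7.0421*c^2 - 5.6013*c - 0.2079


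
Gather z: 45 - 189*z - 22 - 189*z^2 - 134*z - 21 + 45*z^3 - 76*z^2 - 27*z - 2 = 45*z^3 - 265*z^2 - 350*z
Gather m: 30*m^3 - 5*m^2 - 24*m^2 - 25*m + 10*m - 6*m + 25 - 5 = 30*m^3 - 29*m^2 - 21*m + 20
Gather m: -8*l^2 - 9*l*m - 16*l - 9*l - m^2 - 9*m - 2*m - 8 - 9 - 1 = -8*l^2 - 25*l - m^2 + m*(-9*l - 11) - 18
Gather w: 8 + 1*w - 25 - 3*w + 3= -2*w - 14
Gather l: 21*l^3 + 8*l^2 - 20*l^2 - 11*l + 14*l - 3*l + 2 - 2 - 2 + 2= 21*l^3 - 12*l^2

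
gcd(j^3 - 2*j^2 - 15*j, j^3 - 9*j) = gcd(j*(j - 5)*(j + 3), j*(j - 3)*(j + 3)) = j^2 + 3*j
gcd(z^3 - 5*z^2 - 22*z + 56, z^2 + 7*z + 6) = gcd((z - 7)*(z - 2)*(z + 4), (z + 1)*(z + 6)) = 1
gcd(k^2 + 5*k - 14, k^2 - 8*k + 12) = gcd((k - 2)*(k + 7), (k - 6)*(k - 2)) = k - 2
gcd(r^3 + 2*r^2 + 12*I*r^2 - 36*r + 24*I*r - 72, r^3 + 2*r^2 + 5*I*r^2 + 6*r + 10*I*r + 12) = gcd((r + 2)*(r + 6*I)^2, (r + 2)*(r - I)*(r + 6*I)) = r^2 + r*(2 + 6*I) + 12*I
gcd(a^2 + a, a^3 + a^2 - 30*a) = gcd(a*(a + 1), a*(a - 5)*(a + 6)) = a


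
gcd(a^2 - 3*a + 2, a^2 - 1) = a - 1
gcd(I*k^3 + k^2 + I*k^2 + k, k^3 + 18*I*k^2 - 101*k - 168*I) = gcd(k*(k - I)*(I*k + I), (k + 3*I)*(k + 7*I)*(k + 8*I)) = 1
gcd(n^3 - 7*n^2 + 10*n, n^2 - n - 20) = n - 5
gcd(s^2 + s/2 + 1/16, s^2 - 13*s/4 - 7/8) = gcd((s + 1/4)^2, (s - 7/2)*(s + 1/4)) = s + 1/4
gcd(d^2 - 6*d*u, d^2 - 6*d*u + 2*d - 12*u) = -d + 6*u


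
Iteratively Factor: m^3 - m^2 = (m - 1)*(m^2) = m*(m - 1)*(m)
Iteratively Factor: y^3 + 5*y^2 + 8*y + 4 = (y + 2)*(y^2 + 3*y + 2) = (y + 2)^2*(y + 1)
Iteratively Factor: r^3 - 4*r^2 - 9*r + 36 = (r - 4)*(r^2 - 9) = (r - 4)*(r + 3)*(r - 3)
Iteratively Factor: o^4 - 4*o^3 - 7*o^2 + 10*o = (o - 5)*(o^3 + o^2 - 2*o) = (o - 5)*(o + 2)*(o^2 - o) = o*(o - 5)*(o + 2)*(o - 1)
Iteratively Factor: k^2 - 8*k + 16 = (k - 4)*(k - 4)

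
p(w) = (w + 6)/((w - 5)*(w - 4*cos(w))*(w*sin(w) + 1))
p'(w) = (w + 6)*(-w*cos(w) - sin(w))/((w - 5)*(w - 4*cos(w))*(w*sin(w) + 1)^2) + (w + 6)*(-4*sin(w) - 1)/((w - 5)*(w - 4*cos(w))^2*(w*sin(w) + 1)) + 1/((w - 5)*(w - 4*cos(w))*(w*sin(w) + 1)) - (w + 6)/((w - 5)^2*(w - 4*cos(w))*(w*sin(w) + 1)) = (-(w - 5)*(w + 6)*(w - 4*cos(w))*(w*cos(w) + sin(w)) - (w - 5)*(w + 6)*(w*sin(w) + 1)*(4*sin(w) + 1) + (w - 5)*(w - 4*cos(w))*(w*sin(w) + 1) - (w + 6)*(w - 4*cos(w))*(w*sin(w) + 1))/((w - 5)^2*(w - 4*cos(w))^2*(w*sin(w) + 1)^2)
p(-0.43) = 0.21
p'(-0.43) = 0.19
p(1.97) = -0.27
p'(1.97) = 0.25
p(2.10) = -0.24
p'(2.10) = 0.13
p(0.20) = 0.33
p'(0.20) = 0.16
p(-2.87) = -0.23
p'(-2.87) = 0.20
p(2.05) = -0.25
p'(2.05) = 0.17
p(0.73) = 0.47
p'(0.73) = 0.56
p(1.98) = -0.26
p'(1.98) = 0.24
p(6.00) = -8.21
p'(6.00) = -59.48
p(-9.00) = -0.00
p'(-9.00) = 0.02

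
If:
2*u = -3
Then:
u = -3/2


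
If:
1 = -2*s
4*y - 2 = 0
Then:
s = -1/2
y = 1/2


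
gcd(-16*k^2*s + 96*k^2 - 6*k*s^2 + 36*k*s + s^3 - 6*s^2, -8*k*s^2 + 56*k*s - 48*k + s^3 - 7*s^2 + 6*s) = -8*k*s + 48*k + s^2 - 6*s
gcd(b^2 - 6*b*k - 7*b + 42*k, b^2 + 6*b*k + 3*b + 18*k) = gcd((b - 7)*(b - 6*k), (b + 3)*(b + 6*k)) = 1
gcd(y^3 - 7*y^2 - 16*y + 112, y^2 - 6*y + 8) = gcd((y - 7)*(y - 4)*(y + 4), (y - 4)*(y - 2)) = y - 4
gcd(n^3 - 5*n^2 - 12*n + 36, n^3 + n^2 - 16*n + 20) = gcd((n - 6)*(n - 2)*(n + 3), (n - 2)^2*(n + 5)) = n - 2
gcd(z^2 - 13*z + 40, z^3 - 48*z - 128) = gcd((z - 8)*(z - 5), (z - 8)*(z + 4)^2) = z - 8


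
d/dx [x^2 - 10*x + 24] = 2*x - 10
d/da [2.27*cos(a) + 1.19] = -2.27*sin(a)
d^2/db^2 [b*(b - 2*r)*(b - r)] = 6*b - 6*r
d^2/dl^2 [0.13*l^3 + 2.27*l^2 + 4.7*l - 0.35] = 0.78*l + 4.54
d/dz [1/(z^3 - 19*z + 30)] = (19 - 3*z^2)/(z^3 - 19*z + 30)^2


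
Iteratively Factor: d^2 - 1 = (d - 1)*(d + 1)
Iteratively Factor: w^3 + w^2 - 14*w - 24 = (w + 3)*(w^2 - 2*w - 8) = (w - 4)*(w + 3)*(w + 2)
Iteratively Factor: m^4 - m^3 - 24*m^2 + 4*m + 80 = (m + 2)*(m^3 - 3*m^2 - 18*m + 40) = (m + 2)*(m + 4)*(m^2 - 7*m + 10) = (m - 2)*(m + 2)*(m + 4)*(m - 5)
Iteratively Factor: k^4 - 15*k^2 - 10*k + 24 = (k - 1)*(k^3 + k^2 - 14*k - 24) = (k - 4)*(k - 1)*(k^2 + 5*k + 6) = (k - 4)*(k - 1)*(k + 2)*(k + 3)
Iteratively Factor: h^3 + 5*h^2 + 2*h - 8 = (h + 2)*(h^2 + 3*h - 4) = (h + 2)*(h + 4)*(h - 1)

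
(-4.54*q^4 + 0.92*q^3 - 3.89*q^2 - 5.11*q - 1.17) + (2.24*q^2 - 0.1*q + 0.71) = -4.54*q^4 + 0.92*q^3 - 1.65*q^2 - 5.21*q - 0.46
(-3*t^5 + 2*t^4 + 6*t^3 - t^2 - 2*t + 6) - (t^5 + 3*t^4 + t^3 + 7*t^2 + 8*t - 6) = -4*t^5 - t^4 + 5*t^3 - 8*t^2 - 10*t + 12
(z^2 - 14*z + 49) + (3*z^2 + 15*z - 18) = 4*z^2 + z + 31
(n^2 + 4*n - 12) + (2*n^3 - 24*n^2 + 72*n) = 2*n^3 - 23*n^2 + 76*n - 12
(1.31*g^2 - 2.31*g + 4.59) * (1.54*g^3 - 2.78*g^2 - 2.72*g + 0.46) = 2.0174*g^5 - 7.1992*g^4 + 9.9272*g^3 - 5.8744*g^2 - 13.5474*g + 2.1114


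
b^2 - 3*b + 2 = (b - 2)*(b - 1)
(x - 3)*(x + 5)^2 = x^3 + 7*x^2 - 5*x - 75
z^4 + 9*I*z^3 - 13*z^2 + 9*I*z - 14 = (z - I)*(z + I)*(z + 2*I)*(z + 7*I)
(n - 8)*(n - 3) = n^2 - 11*n + 24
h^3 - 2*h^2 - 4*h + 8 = (h - 2)^2*(h + 2)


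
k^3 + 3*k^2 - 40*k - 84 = (k - 6)*(k + 2)*(k + 7)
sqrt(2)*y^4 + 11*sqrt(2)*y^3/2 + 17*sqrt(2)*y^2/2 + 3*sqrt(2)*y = y*(y + 2)*(y + 3)*(sqrt(2)*y + sqrt(2)/2)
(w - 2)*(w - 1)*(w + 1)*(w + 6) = w^4 + 4*w^3 - 13*w^2 - 4*w + 12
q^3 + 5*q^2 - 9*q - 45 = (q - 3)*(q + 3)*(q + 5)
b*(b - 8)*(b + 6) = b^3 - 2*b^2 - 48*b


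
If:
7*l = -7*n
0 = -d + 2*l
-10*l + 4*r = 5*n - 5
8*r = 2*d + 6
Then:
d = 16/3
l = 8/3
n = -8/3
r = 25/12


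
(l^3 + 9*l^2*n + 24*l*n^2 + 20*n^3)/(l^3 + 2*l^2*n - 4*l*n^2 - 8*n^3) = (l + 5*n)/(l - 2*n)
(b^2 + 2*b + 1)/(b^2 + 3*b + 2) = (b + 1)/(b + 2)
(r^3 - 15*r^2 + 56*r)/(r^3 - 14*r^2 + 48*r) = (r - 7)/(r - 6)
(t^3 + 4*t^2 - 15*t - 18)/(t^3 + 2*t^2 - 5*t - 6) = (t^2 + 3*t - 18)/(t^2 + t - 6)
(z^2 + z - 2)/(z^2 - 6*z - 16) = (z - 1)/(z - 8)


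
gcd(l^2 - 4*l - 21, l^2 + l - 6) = l + 3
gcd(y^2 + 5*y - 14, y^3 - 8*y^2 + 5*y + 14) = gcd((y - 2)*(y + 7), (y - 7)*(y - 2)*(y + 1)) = y - 2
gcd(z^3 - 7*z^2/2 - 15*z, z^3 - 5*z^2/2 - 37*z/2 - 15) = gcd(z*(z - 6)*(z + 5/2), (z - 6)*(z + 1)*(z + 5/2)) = z^2 - 7*z/2 - 15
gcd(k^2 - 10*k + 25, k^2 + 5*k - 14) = 1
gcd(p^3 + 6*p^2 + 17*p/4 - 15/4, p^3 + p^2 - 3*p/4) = p^2 + p - 3/4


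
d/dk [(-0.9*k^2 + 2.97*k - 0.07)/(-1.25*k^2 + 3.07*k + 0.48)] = (0.9495*k^2 - 1.039*k + 1.6405)/(1.5625*k^4 - 7.675*k^3 + 8.2249*k^2 + 2.9472*k + 0.2304)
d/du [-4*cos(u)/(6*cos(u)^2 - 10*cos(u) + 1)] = 4*(1 - 6*cos(u)^2)*sin(u)/(6*sin(u)^2 + 10*cos(u) - 7)^2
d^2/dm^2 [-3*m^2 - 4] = -6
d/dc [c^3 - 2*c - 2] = 3*c^2 - 2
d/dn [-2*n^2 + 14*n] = 14 - 4*n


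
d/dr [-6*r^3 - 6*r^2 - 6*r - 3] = -18*r^2 - 12*r - 6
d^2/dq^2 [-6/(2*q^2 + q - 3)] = 12*(4*q^2 + 2*q - (4*q + 1)^2 - 6)/(2*q^2 + q - 3)^3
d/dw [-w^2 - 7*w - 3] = -2*w - 7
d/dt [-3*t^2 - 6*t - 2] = -6*t - 6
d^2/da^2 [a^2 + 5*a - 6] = 2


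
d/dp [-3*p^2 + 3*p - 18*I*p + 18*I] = -6*p + 3 - 18*I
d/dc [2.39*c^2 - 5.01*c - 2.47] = 4.78*c - 5.01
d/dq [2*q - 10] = 2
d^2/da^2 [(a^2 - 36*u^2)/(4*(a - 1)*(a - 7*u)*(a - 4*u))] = (-2*a*(a - 1)^2*(a - 7*u)^2*(a - 4*u) - 2*a*(a - 1)^2*(a - 7*u)*(a - 4*u)^2 - 2*a*(a - 1)*(a - 7*u)^2*(a - 4*u)^2 + (a - 1)^2*(a - 7*u)^2*(a - 4*u)^2 + (a - 1)^2*(a - 7*u)^2*(a^2 - 36*u^2) + (a - 1)^2*(a - 7*u)*(a - 4*u)*(a^2 - 36*u^2) + (a - 1)^2*(a - 4*u)^2*(a^2 - 36*u^2) + (a - 1)*(a - 7*u)^2*(a - 4*u)*(a^2 - 36*u^2) + (a - 1)*(a - 7*u)*(a - 4*u)^2*(a^2 - 36*u^2) + (a - 7*u)^2*(a - 4*u)^2*(a^2 - 36*u^2))/(2*(a - 1)^3*(a - 7*u)^3*(a - 4*u)^3)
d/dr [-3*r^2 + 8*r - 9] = 8 - 6*r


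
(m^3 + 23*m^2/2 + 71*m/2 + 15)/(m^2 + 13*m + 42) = (2*m^2 + 11*m + 5)/(2*(m + 7))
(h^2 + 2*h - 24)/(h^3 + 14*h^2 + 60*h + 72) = (h - 4)/(h^2 + 8*h + 12)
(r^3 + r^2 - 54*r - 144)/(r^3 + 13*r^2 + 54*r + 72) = (r - 8)/(r + 4)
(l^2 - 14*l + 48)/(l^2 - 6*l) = (l - 8)/l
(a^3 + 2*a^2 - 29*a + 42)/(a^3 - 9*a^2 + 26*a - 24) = (a + 7)/(a - 4)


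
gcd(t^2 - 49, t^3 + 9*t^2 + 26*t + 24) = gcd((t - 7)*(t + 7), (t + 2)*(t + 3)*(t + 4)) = 1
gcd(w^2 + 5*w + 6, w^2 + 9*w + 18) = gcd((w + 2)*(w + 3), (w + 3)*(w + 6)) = w + 3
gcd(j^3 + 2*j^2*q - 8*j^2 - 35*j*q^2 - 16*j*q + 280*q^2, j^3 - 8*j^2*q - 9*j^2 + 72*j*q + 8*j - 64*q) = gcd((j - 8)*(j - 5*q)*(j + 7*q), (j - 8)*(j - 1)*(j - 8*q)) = j - 8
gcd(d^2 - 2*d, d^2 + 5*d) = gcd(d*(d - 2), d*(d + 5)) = d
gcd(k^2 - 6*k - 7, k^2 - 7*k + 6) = 1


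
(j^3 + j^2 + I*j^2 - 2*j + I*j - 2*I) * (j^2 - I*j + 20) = j^5 + j^4 + 19*j^3 + 21*j^2 + 20*I*j^2 - 42*j + 20*I*j - 40*I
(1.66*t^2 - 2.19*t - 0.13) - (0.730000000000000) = 1.66*t^2 - 2.19*t - 0.86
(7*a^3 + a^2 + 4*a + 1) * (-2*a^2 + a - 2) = -14*a^5 + 5*a^4 - 21*a^3 - 7*a - 2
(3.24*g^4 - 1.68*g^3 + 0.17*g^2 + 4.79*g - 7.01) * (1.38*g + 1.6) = 4.4712*g^5 + 2.8656*g^4 - 2.4534*g^3 + 6.8822*g^2 - 2.0098*g - 11.216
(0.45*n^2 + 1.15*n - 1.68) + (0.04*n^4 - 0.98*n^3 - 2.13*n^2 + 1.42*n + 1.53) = 0.04*n^4 - 0.98*n^3 - 1.68*n^2 + 2.57*n - 0.15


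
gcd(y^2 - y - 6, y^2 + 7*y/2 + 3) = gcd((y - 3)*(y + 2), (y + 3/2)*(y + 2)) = y + 2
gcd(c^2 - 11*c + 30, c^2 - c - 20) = c - 5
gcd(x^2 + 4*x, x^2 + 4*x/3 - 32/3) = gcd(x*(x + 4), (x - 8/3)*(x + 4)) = x + 4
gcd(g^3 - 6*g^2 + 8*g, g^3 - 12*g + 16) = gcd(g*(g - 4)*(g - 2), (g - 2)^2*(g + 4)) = g - 2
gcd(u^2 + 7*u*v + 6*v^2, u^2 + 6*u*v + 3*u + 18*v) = u + 6*v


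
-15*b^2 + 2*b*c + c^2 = (-3*b + c)*(5*b + c)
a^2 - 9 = (a - 3)*(a + 3)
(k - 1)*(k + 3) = k^2 + 2*k - 3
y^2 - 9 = (y - 3)*(y + 3)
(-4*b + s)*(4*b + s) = -16*b^2 + s^2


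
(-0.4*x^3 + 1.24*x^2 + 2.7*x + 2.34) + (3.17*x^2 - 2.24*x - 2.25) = -0.4*x^3 + 4.41*x^2 + 0.46*x + 0.0899999999999999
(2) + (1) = 3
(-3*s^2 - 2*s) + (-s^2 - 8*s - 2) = -4*s^2 - 10*s - 2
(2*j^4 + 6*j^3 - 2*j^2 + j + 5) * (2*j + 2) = 4*j^5 + 16*j^4 + 8*j^3 - 2*j^2 + 12*j + 10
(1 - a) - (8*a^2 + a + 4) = -8*a^2 - 2*a - 3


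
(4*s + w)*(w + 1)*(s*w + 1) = 4*s^2*w^2 + 4*s^2*w + s*w^3 + s*w^2 + 4*s*w + 4*s + w^2 + w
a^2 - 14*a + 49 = (a - 7)^2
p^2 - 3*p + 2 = (p - 2)*(p - 1)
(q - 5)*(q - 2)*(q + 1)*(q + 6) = q^4 - 33*q^2 + 28*q + 60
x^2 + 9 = (x - 3*I)*(x + 3*I)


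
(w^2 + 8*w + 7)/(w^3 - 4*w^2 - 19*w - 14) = (w + 7)/(w^2 - 5*w - 14)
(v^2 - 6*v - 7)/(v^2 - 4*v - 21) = (v + 1)/(v + 3)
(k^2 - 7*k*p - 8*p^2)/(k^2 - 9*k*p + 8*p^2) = (-k - p)/(-k + p)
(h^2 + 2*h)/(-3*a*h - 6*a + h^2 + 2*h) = -h/(3*a - h)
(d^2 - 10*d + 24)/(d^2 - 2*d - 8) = (d - 6)/(d + 2)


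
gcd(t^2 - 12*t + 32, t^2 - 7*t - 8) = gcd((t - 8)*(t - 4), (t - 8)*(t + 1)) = t - 8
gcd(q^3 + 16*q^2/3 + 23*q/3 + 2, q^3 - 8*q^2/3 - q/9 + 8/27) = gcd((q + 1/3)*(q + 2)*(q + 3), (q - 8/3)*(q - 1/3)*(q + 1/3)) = q + 1/3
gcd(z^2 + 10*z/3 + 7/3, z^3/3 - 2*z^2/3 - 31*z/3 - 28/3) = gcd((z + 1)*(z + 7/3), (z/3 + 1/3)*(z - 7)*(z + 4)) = z + 1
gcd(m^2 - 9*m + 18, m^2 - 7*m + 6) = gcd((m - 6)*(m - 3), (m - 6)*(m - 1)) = m - 6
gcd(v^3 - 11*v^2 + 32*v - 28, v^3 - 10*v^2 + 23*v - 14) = v^2 - 9*v + 14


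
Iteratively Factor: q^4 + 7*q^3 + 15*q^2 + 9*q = (q + 3)*(q^3 + 4*q^2 + 3*q) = (q + 3)^2*(q^2 + q) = q*(q + 3)^2*(q + 1)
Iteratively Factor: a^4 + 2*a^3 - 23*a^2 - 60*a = (a + 3)*(a^3 - a^2 - 20*a) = a*(a + 3)*(a^2 - a - 20) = a*(a + 3)*(a + 4)*(a - 5)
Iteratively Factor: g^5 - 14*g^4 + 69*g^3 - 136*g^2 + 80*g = (g - 1)*(g^4 - 13*g^3 + 56*g^2 - 80*g) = (g - 5)*(g - 1)*(g^3 - 8*g^2 + 16*g) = g*(g - 5)*(g - 1)*(g^2 - 8*g + 16) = g*(g - 5)*(g - 4)*(g - 1)*(g - 4)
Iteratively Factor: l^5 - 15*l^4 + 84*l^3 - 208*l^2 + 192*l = (l - 4)*(l^4 - 11*l^3 + 40*l^2 - 48*l) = (l - 4)*(l - 3)*(l^3 - 8*l^2 + 16*l) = l*(l - 4)*(l - 3)*(l^2 - 8*l + 16) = l*(l - 4)^2*(l - 3)*(l - 4)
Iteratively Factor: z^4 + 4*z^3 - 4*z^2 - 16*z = (z + 4)*(z^3 - 4*z) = z*(z + 4)*(z^2 - 4) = z*(z - 2)*(z + 4)*(z + 2)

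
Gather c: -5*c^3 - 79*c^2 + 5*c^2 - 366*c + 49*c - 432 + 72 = -5*c^3 - 74*c^2 - 317*c - 360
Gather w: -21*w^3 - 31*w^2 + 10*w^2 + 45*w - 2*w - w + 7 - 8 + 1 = -21*w^3 - 21*w^2 + 42*w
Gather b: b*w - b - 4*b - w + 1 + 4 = b*(w - 5) - w + 5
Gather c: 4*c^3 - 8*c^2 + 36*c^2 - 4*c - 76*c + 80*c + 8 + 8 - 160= 4*c^3 + 28*c^2 - 144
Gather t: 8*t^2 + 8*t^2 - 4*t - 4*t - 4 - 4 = 16*t^2 - 8*t - 8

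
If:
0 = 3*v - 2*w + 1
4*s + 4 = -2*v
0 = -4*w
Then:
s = -5/6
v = -1/3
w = 0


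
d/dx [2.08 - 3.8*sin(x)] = -3.8*cos(x)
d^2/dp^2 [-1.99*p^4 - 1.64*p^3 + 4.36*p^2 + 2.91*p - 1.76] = -23.88*p^2 - 9.84*p + 8.72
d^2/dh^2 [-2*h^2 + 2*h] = -4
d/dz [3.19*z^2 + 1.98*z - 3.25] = 6.38*z + 1.98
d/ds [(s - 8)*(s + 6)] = 2*s - 2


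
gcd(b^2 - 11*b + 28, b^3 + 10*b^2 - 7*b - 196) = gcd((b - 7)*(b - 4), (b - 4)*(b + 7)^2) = b - 4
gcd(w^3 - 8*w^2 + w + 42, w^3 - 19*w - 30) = w + 2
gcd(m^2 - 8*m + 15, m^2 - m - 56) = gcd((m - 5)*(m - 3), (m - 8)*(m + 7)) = 1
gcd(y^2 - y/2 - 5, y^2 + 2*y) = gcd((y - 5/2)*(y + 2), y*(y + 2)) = y + 2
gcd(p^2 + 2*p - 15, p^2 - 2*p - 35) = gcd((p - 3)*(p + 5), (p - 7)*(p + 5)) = p + 5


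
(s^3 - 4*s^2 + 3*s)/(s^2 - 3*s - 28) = s*(-s^2 + 4*s - 3)/(-s^2 + 3*s + 28)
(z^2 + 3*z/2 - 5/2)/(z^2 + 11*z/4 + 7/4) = 2*(2*z^2 + 3*z - 5)/(4*z^2 + 11*z + 7)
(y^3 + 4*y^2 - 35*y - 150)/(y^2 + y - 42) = (y^2 + 10*y + 25)/(y + 7)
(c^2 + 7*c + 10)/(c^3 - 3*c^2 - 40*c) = (c + 2)/(c*(c - 8))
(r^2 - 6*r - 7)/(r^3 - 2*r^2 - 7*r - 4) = (r - 7)/(r^2 - 3*r - 4)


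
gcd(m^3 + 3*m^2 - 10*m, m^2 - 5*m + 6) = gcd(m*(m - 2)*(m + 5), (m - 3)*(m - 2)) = m - 2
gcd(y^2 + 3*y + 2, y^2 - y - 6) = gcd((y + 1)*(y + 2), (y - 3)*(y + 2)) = y + 2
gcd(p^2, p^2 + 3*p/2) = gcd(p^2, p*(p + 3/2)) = p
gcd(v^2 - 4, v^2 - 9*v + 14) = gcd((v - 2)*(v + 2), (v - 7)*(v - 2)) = v - 2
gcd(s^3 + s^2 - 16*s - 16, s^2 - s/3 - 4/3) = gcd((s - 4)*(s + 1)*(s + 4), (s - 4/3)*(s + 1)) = s + 1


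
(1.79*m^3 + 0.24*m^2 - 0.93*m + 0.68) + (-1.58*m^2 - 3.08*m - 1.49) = 1.79*m^3 - 1.34*m^2 - 4.01*m - 0.81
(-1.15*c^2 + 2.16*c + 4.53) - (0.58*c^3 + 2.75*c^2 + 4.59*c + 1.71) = -0.58*c^3 - 3.9*c^2 - 2.43*c + 2.82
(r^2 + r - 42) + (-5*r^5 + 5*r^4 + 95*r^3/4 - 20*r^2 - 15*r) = -5*r^5 + 5*r^4 + 95*r^3/4 - 19*r^2 - 14*r - 42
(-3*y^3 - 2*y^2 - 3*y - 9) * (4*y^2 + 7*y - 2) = -12*y^5 - 29*y^4 - 20*y^3 - 53*y^2 - 57*y + 18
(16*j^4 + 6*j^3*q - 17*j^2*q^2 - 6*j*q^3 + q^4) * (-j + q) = -16*j^5 + 10*j^4*q + 23*j^3*q^2 - 11*j^2*q^3 - 7*j*q^4 + q^5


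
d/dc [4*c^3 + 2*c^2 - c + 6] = 12*c^2 + 4*c - 1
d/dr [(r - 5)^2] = 2*r - 10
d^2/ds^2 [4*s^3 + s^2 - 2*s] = 24*s + 2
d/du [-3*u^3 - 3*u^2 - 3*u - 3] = -9*u^2 - 6*u - 3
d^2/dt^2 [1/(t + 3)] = 2/(t + 3)^3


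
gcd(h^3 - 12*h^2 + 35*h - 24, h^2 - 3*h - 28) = 1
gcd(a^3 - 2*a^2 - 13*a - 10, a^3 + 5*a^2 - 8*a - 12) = a + 1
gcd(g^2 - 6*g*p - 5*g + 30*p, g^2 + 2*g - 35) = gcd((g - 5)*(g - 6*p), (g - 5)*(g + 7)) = g - 5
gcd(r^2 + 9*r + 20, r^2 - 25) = r + 5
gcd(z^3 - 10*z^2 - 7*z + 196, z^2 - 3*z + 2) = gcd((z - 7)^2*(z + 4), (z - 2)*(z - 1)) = 1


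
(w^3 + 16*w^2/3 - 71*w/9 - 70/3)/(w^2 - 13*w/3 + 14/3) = (w^2 + 23*w/3 + 10)/(w - 2)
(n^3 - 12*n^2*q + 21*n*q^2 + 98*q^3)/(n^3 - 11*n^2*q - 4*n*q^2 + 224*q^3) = (-n^2 + 5*n*q + 14*q^2)/(-n^2 + 4*n*q + 32*q^2)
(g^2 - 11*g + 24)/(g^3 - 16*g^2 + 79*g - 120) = 1/(g - 5)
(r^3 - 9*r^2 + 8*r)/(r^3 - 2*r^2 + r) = (r - 8)/(r - 1)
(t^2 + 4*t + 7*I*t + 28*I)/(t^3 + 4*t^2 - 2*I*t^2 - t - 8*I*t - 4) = (t + 7*I)/(t^2 - 2*I*t - 1)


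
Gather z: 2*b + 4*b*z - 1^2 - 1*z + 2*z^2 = 2*b + 2*z^2 + z*(4*b - 1) - 1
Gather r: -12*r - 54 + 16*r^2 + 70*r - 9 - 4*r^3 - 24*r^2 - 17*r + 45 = -4*r^3 - 8*r^2 + 41*r - 18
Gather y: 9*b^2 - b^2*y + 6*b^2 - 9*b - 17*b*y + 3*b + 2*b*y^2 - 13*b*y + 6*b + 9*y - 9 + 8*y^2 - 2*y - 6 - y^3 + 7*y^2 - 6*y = 15*b^2 - y^3 + y^2*(2*b + 15) + y*(-b^2 - 30*b + 1) - 15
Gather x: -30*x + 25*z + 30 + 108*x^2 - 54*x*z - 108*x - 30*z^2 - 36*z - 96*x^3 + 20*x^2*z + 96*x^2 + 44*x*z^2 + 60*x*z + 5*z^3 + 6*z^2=-96*x^3 + x^2*(20*z + 204) + x*(44*z^2 + 6*z - 138) + 5*z^3 - 24*z^2 - 11*z + 30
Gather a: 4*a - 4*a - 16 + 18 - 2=0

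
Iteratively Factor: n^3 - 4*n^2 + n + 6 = (n - 2)*(n^2 - 2*n - 3) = (n - 3)*(n - 2)*(n + 1)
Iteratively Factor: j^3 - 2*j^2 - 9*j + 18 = (j + 3)*(j^2 - 5*j + 6) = (j - 3)*(j + 3)*(j - 2)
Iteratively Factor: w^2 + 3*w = (w + 3)*(w)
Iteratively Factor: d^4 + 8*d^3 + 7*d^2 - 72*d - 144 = (d - 3)*(d^3 + 11*d^2 + 40*d + 48) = (d - 3)*(d + 4)*(d^2 + 7*d + 12) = (d - 3)*(d + 3)*(d + 4)*(d + 4)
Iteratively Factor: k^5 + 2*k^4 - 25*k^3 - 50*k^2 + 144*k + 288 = (k - 3)*(k^4 + 5*k^3 - 10*k^2 - 80*k - 96) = (k - 3)*(k + 4)*(k^3 + k^2 - 14*k - 24) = (k - 3)*(k + 3)*(k + 4)*(k^2 - 2*k - 8) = (k - 3)*(k + 2)*(k + 3)*(k + 4)*(k - 4)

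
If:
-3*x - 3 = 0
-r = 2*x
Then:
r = 2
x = -1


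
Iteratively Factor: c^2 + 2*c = (c + 2)*(c)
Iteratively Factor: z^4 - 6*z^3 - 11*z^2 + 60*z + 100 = (z - 5)*(z^3 - z^2 - 16*z - 20) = (z - 5)*(z + 2)*(z^2 - 3*z - 10) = (z - 5)^2*(z + 2)*(z + 2)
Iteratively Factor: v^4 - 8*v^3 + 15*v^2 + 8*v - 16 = (v - 4)*(v^3 - 4*v^2 - v + 4) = (v - 4)*(v - 1)*(v^2 - 3*v - 4) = (v - 4)^2*(v - 1)*(v + 1)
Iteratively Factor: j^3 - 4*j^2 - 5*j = (j - 5)*(j^2 + j) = j*(j - 5)*(j + 1)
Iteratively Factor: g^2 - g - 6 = (g + 2)*(g - 3)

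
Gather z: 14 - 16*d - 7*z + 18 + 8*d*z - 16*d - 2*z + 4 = -32*d + z*(8*d - 9) + 36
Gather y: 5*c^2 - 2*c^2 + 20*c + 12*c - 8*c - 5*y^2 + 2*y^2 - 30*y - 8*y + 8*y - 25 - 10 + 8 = 3*c^2 + 24*c - 3*y^2 - 30*y - 27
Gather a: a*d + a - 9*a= a*(d - 8)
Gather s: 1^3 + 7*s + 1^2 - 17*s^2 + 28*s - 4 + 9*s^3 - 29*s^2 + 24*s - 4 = 9*s^3 - 46*s^2 + 59*s - 6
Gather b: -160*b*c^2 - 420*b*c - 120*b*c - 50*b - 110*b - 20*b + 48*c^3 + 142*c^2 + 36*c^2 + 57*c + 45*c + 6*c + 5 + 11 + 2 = b*(-160*c^2 - 540*c - 180) + 48*c^3 + 178*c^2 + 108*c + 18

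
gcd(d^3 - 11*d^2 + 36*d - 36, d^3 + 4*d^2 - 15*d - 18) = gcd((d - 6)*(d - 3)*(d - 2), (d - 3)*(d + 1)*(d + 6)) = d - 3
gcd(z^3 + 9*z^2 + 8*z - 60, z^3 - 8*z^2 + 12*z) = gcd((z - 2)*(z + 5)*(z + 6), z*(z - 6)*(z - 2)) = z - 2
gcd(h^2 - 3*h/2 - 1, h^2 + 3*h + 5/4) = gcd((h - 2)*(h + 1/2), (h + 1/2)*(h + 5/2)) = h + 1/2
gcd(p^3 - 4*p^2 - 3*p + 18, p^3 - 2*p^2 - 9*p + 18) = p - 3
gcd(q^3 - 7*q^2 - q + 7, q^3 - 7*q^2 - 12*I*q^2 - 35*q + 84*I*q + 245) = q - 7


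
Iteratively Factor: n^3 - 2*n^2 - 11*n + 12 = (n - 1)*(n^2 - n - 12) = (n - 4)*(n - 1)*(n + 3)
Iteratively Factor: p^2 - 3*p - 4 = (p - 4)*(p + 1)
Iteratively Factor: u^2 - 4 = (u + 2)*(u - 2)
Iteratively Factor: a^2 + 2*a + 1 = (a + 1)*(a + 1)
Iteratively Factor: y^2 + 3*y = (y + 3)*(y)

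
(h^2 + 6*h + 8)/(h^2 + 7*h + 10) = (h + 4)/(h + 5)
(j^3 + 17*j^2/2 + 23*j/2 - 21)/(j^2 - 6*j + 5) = (j^2 + 19*j/2 + 21)/(j - 5)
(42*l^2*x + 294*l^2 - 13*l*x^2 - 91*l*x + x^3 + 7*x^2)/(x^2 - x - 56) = (42*l^2 - 13*l*x + x^2)/(x - 8)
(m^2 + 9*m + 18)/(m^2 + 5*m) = (m^2 + 9*m + 18)/(m*(m + 5))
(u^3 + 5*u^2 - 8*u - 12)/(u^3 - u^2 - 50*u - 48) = (u - 2)/(u - 8)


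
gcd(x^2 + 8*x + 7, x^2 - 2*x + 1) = 1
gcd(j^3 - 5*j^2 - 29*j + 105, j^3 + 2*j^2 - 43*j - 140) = j^2 - 2*j - 35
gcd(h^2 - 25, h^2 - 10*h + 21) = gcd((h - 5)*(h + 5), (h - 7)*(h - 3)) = 1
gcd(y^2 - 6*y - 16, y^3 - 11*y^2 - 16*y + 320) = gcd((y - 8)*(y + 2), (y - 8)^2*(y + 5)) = y - 8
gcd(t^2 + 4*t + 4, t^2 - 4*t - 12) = t + 2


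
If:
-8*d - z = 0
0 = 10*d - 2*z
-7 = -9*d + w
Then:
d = 0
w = -7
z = 0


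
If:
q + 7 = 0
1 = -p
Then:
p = -1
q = -7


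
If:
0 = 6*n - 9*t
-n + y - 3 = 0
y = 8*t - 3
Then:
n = 18/13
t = 12/13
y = 57/13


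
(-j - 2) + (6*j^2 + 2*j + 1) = 6*j^2 + j - 1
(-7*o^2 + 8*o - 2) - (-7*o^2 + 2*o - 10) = 6*o + 8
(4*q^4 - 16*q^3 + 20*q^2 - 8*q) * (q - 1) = 4*q^5 - 20*q^4 + 36*q^3 - 28*q^2 + 8*q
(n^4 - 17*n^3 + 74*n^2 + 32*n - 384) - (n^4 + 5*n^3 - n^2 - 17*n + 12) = -22*n^3 + 75*n^2 + 49*n - 396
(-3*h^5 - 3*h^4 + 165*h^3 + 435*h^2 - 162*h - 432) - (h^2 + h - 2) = -3*h^5 - 3*h^4 + 165*h^3 + 434*h^2 - 163*h - 430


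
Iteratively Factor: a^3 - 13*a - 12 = (a + 3)*(a^2 - 3*a - 4) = (a + 1)*(a + 3)*(a - 4)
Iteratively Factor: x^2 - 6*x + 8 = (x - 4)*(x - 2)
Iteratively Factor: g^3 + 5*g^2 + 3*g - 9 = (g + 3)*(g^2 + 2*g - 3) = (g - 1)*(g + 3)*(g + 3)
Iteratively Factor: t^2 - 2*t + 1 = (t - 1)*(t - 1)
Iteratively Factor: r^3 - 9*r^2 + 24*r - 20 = (r - 2)*(r^2 - 7*r + 10) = (r - 5)*(r - 2)*(r - 2)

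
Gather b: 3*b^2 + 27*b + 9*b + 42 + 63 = 3*b^2 + 36*b + 105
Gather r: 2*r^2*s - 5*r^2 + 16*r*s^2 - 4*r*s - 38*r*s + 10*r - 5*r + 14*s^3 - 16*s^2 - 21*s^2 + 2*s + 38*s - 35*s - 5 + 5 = r^2*(2*s - 5) + r*(16*s^2 - 42*s + 5) + 14*s^3 - 37*s^2 + 5*s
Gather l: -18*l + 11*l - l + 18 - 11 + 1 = 8 - 8*l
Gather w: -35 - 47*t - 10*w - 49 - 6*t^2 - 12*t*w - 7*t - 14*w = -6*t^2 - 54*t + w*(-12*t - 24) - 84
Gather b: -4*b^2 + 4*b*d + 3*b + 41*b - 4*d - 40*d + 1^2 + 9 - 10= -4*b^2 + b*(4*d + 44) - 44*d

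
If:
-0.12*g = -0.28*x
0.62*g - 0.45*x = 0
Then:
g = 0.00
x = 0.00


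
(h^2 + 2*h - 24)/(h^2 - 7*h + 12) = (h + 6)/(h - 3)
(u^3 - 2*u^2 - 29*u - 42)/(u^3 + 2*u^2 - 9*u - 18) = (u - 7)/(u - 3)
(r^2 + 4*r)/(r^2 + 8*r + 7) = r*(r + 4)/(r^2 + 8*r + 7)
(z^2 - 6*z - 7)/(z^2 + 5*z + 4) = (z - 7)/(z + 4)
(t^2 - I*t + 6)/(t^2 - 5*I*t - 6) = (t + 2*I)/(t - 2*I)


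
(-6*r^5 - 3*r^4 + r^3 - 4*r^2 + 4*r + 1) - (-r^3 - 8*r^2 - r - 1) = -6*r^5 - 3*r^4 + 2*r^3 + 4*r^2 + 5*r + 2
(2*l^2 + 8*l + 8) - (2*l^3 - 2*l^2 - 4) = -2*l^3 + 4*l^2 + 8*l + 12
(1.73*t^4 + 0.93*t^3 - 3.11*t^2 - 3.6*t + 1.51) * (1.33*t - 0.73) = 2.3009*t^5 - 0.0259999999999998*t^4 - 4.8152*t^3 - 2.5177*t^2 + 4.6363*t - 1.1023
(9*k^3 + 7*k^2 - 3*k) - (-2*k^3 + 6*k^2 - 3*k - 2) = 11*k^3 + k^2 + 2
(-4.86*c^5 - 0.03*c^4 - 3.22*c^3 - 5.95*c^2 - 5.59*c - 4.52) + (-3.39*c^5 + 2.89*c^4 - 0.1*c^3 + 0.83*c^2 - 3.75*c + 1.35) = -8.25*c^5 + 2.86*c^4 - 3.32*c^3 - 5.12*c^2 - 9.34*c - 3.17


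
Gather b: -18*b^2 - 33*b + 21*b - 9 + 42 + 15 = -18*b^2 - 12*b + 48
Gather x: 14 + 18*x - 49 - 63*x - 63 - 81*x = -126*x - 98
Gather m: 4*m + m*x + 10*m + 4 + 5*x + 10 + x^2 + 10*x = m*(x + 14) + x^2 + 15*x + 14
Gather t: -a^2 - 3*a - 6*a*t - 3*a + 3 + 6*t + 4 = -a^2 - 6*a + t*(6 - 6*a) + 7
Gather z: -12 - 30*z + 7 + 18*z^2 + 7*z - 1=18*z^2 - 23*z - 6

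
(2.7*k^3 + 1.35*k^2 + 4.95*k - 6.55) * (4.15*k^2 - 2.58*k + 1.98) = 11.205*k^5 - 1.3635*k^4 + 22.4055*k^3 - 37.2805*k^2 + 26.7*k - 12.969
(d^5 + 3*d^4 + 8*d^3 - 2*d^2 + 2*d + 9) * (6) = 6*d^5 + 18*d^4 + 48*d^3 - 12*d^2 + 12*d + 54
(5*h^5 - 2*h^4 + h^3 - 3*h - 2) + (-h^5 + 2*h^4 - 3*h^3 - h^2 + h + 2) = 4*h^5 - 2*h^3 - h^2 - 2*h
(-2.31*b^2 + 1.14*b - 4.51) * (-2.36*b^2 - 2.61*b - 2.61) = 5.4516*b^4 + 3.3387*b^3 + 13.6973*b^2 + 8.7957*b + 11.7711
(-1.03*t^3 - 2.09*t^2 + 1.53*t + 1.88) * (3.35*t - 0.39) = -3.4505*t^4 - 6.5998*t^3 + 5.9406*t^2 + 5.7013*t - 0.7332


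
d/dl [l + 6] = 1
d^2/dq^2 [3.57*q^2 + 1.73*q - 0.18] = 7.14000000000000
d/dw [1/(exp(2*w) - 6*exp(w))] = 2*(3 - exp(w))*exp(-w)/(exp(w) - 6)^2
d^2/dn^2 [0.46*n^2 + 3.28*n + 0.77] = 0.920000000000000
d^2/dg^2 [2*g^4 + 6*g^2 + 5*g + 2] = 24*g^2 + 12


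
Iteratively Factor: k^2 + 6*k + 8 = (k + 2)*(k + 4)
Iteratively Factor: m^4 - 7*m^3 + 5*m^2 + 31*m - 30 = (m - 3)*(m^3 - 4*m^2 - 7*m + 10) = (m - 5)*(m - 3)*(m^2 + m - 2) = (m - 5)*(m - 3)*(m - 1)*(m + 2)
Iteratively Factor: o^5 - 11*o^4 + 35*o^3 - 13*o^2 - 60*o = (o - 5)*(o^4 - 6*o^3 + 5*o^2 + 12*o) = (o - 5)*(o - 3)*(o^3 - 3*o^2 - 4*o) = o*(o - 5)*(o - 3)*(o^2 - 3*o - 4) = o*(o - 5)*(o - 4)*(o - 3)*(o + 1)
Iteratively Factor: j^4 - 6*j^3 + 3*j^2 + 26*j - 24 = (j - 4)*(j^3 - 2*j^2 - 5*j + 6) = (j - 4)*(j - 3)*(j^2 + j - 2) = (j - 4)*(j - 3)*(j - 1)*(j + 2)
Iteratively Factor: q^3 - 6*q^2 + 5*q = (q - 5)*(q^2 - q) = (q - 5)*(q - 1)*(q)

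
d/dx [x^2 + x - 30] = 2*x + 1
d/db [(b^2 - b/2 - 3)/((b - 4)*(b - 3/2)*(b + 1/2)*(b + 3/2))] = 8*(-4*b^3 + 22*b^2 - 40*b + 19)/(16*b^6 - 160*b^5 + 504*b^4 - 424*b^3 - 311*b^2 + 312*b + 144)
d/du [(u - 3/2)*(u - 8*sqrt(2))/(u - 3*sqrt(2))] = (u^2 - 6*sqrt(2)*u - 15*sqrt(2)/2 + 48)/(u^2 - 6*sqrt(2)*u + 18)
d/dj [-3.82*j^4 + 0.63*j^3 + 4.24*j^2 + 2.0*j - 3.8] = -15.28*j^3 + 1.89*j^2 + 8.48*j + 2.0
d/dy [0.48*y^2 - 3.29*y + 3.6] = 0.96*y - 3.29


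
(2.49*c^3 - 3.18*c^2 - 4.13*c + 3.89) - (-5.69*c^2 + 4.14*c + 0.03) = 2.49*c^3 + 2.51*c^2 - 8.27*c + 3.86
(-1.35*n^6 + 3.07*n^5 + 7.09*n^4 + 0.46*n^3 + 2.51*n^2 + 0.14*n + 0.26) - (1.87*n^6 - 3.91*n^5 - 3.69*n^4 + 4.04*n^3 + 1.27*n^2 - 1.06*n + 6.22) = -3.22*n^6 + 6.98*n^5 + 10.78*n^4 - 3.58*n^3 + 1.24*n^2 + 1.2*n - 5.96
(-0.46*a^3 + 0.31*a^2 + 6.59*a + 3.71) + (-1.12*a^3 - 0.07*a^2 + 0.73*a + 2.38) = -1.58*a^3 + 0.24*a^2 + 7.32*a + 6.09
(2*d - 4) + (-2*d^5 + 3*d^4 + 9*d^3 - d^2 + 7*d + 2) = -2*d^5 + 3*d^4 + 9*d^3 - d^2 + 9*d - 2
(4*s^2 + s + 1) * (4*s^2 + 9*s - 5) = 16*s^4 + 40*s^3 - 7*s^2 + 4*s - 5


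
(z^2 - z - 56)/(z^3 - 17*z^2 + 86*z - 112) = (z + 7)/(z^2 - 9*z + 14)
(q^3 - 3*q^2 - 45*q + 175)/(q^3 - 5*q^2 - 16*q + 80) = (q^2 + 2*q - 35)/(q^2 - 16)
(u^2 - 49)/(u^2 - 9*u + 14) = (u + 7)/(u - 2)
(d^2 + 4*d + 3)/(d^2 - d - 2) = (d + 3)/(d - 2)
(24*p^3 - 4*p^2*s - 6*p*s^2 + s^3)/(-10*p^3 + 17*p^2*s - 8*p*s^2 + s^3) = (-12*p^2 - 4*p*s + s^2)/(5*p^2 - 6*p*s + s^2)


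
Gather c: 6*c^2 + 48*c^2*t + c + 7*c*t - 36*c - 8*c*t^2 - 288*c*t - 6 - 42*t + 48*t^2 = c^2*(48*t + 6) + c*(-8*t^2 - 281*t - 35) + 48*t^2 - 42*t - 6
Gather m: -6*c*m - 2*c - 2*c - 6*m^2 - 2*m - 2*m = -4*c - 6*m^2 + m*(-6*c - 4)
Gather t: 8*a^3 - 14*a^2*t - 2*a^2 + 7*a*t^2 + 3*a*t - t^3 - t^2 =8*a^3 - 2*a^2 - t^3 + t^2*(7*a - 1) + t*(-14*a^2 + 3*a)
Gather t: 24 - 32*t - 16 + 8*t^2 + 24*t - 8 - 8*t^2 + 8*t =0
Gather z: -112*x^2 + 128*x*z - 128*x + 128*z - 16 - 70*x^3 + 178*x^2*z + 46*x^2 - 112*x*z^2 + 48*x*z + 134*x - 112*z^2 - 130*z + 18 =-70*x^3 - 66*x^2 + 6*x + z^2*(-112*x - 112) + z*(178*x^2 + 176*x - 2) + 2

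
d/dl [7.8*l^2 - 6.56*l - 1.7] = 15.6*l - 6.56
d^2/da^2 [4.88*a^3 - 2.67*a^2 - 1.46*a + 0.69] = 29.28*a - 5.34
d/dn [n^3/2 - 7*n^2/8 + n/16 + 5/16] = 3*n^2/2 - 7*n/4 + 1/16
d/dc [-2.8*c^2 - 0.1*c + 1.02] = -5.6*c - 0.1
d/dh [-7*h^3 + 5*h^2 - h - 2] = -21*h^2 + 10*h - 1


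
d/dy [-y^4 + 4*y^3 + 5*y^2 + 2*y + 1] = -4*y^3 + 12*y^2 + 10*y + 2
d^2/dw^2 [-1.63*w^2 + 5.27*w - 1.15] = -3.26000000000000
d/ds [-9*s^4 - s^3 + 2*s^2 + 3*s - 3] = -36*s^3 - 3*s^2 + 4*s + 3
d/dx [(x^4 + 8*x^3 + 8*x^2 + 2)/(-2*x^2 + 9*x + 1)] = (-4*x^5 + 11*x^4 + 148*x^3 + 96*x^2 + 24*x - 18)/(4*x^4 - 36*x^3 + 77*x^2 + 18*x + 1)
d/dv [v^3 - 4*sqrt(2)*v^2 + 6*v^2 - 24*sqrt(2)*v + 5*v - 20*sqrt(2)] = 3*v^2 - 8*sqrt(2)*v + 12*v - 24*sqrt(2) + 5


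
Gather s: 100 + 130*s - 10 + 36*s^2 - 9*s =36*s^2 + 121*s + 90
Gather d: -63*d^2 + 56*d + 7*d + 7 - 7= -63*d^2 + 63*d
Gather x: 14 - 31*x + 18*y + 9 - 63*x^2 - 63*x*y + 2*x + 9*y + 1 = -63*x^2 + x*(-63*y - 29) + 27*y + 24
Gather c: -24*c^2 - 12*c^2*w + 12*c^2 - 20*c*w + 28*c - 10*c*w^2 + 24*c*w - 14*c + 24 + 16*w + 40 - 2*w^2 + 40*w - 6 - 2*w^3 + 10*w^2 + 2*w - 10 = c^2*(-12*w - 12) + c*(-10*w^2 + 4*w + 14) - 2*w^3 + 8*w^2 + 58*w + 48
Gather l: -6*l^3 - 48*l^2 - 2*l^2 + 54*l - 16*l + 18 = -6*l^3 - 50*l^2 + 38*l + 18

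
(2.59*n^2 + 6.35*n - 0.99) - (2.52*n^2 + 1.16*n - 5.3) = 0.0699999999999998*n^2 + 5.19*n + 4.31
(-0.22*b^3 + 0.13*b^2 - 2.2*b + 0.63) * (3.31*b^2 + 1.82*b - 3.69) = -0.7282*b^5 + 0.0299*b^4 - 6.2336*b^3 - 2.3984*b^2 + 9.2646*b - 2.3247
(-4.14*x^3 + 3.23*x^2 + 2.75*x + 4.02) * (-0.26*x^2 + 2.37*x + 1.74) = 1.0764*x^5 - 10.6516*x^4 - 0.2635*x^3 + 11.0925*x^2 + 14.3124*x + 6.9948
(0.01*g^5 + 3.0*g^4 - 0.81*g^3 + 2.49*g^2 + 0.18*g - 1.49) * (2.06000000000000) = 0.0206*g^5 + 6.18*g^4 - 1.6686*g^3 + 5.1294*g^2 + 0.3708*g - 3.0694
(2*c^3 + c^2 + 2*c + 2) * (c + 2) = 2*c^4 + 5*c^3 + 4*c^2 + 6*c + 4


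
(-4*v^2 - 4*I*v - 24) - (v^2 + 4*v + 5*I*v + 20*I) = -5*v^2 - 4*v - 9*I*v - 24 - 20*I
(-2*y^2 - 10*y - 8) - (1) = -2*y^2 - 10*y - 9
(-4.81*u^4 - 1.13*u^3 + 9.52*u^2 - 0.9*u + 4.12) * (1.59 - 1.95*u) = 9.3795*u^5 - 5.4444*u^4 - 20.3607*u^3 + 16.8918*u^2 - 9.465*u + 6.5508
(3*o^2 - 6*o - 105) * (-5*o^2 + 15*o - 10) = -15*o^4 + 75*o^3 + 405*o^2 - 1515*o + 1050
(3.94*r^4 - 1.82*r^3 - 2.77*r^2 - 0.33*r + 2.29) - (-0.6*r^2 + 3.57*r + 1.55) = 3.94*r^4 - 1.82*r^3 - 2.17*r^2 - 3.9*r + 0.74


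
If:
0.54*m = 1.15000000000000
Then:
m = 2.13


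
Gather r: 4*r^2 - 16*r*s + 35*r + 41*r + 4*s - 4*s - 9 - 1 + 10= 4*r^2 + r*(76 - 16*s)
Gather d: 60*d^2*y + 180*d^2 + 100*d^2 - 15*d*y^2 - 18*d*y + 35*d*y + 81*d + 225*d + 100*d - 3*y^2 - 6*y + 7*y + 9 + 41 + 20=d^2*(60*y + 280) + d*(-15*y^2 + 17*y + 406) - 3*y^2 + y + 70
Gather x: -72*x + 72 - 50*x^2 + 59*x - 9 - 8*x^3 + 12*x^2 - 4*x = -8*x^3 - 38*x^2 - 17*x + 63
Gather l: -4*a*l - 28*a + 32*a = -4*a*l + 4*a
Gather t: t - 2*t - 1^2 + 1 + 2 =2 - t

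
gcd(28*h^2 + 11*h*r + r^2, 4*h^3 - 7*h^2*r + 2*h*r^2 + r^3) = 4*h + r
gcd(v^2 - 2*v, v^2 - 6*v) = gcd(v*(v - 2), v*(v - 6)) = v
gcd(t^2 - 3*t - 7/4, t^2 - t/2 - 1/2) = t + 1/2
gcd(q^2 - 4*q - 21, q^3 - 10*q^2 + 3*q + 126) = q^2 - 4*q - 21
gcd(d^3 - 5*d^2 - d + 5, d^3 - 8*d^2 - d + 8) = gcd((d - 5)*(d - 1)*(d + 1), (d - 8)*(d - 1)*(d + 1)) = d^2 - 1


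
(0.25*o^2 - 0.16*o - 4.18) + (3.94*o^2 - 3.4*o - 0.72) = 4.19*o^2 - 3.56*o - 4.9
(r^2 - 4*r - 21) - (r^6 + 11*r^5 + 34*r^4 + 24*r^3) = -r^6 - 11*r^5 - 34*r^4 - 24*r^3 + r^2 - 4*r - 21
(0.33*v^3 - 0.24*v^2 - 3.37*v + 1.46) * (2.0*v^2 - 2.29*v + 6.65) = 0.66*v^5 - 1.2357*v^4 - 3.9959*v^3 + 9.0413*v^2 - 25.7539*v + 9.709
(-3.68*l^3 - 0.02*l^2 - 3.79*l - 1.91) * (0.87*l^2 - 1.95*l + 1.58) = -3.2016*l^5 + 7.1586*l^4 - 9.0727*l^3 + 5.6972*l^2 - 2.2637*l - 3.0178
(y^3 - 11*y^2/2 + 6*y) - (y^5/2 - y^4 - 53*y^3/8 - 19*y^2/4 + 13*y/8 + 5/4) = -y^5/2 + y^4 + 61*y^3/8 - 3*y^2/4 + 35*y/8 - 5/4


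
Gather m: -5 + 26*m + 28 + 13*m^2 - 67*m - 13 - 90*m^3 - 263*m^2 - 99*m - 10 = -90*m^3 - 250*m^2 - 140*m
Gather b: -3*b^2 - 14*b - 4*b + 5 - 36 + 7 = -3*b^2 - 18*b - 24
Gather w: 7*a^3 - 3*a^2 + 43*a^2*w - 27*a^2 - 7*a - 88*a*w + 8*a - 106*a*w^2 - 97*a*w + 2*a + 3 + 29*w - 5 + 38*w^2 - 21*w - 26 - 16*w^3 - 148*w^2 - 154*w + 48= 7*a^3 - 30*a^2 + 3*a - 16*w^3 + w^2*(-106*a - 110) + w*(43*a^2 - 185*a - 146) + 20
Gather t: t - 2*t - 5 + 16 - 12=-t - 1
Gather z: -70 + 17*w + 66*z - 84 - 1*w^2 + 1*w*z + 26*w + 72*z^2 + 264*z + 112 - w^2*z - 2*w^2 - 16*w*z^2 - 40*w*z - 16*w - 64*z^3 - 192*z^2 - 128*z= -3*w^2 + 27*w - 64*z^3 + z^2*(-16*w - 120) + z*(-w^2 - 39*w + 202) - 42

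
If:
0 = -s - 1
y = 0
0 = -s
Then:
No Solution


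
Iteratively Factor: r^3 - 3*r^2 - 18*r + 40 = (r - 5)*(r^2 + 2*r - 8) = (r - 5)*(r - 2)*(r + 4)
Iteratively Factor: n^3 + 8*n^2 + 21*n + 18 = (n + 3)*(n^2 + 5*n + 6) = (n + 3)^2*(n + 2)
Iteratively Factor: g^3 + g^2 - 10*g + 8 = (g + 4)*(g^2 - 3*g + 2) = (g - 1)*(g + 4)*(g - 2)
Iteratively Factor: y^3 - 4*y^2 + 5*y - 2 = (y - 1)*(y^2 - 3*y + 2) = (y - 2)*(y - 1)*(y - 1)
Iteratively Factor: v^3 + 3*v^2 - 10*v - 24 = (v + 2)*(v^2 + v - 12) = (v + 2)*(v + 4)*(v - 3)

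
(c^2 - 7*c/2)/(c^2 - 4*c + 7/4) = 2*c/(2*c - 1)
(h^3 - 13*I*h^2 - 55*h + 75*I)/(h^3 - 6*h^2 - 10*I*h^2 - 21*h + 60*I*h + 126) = (h^2 - 10*I*h - 25)/(h^2 - h*(6 + 7*I) + 42*I)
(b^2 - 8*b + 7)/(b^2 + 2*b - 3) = (b - 7)/(b + 3)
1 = 1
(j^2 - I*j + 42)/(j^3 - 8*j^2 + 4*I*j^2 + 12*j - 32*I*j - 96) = (j - 7*I)/(j^2 - 2*j*(4 + I) + 16*I)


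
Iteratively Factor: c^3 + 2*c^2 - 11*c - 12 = (c + 1)*(c^2 + c - 12) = (c + 1)*(c + 4)*(c - 3)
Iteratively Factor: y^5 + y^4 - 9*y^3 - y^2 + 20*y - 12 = (y - 1)*(y^4 + 2*y^3 - 7*y^2 - 8*y + 12) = (y - 1)*(y + 3)*(y^3 - y^2 - 4*y + 4) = (y - 2)*(y - 1)*(y + 3)*(y^2 + y - 2) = (y - 2)*(y - 1)^2*(y + 3)*(y + 2)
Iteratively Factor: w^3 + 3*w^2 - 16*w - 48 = (w - 4)*(w^2 + 7*w + 12) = (w - 4)*(w + 4)*(w + 3)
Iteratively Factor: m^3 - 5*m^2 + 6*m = (m)*(m^2 - 5*m + 6) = m*(m - 2)*(m - 3)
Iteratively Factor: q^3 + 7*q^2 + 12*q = (q + 4)*(q^2 + 3*q) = (q + 3)*(q + 4)*(q)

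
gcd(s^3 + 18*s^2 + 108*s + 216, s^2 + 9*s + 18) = s + 6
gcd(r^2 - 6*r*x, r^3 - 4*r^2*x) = r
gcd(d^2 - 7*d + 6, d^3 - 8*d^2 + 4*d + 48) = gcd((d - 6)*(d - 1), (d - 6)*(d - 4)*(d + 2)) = d - 6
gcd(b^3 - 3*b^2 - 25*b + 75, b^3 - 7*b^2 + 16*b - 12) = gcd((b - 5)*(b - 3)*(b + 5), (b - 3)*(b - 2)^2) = b - 3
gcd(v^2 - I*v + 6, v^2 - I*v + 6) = v^2 - I*v + 6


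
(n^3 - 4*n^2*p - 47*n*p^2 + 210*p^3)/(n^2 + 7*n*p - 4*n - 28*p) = (n^2 - 11*n*p + 30*p^2)/(n - 4)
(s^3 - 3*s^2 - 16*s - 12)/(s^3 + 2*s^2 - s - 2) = (s - 6)/(s - 1)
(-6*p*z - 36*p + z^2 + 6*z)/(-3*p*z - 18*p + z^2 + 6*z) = (-6*p + z)/(-3*p + z)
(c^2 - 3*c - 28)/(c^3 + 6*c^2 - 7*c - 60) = (c - 7)/(c^2 + 2*c - 15)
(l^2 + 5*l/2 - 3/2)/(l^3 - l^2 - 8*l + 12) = (l - 1/2)/(l^2 - 4*l + 4)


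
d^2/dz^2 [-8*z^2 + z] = -16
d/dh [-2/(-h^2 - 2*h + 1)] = 4*(-h - 1)/(h^2 + 2*h - 1)^2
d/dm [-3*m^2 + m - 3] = 1 - 6*m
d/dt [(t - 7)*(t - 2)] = 2*t - 9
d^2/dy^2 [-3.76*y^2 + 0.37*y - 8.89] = -7.52000000000000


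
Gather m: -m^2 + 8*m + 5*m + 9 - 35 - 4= -m^2 + 13*m - 30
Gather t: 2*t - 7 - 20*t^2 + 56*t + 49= -20*t^2 + 58*t + 42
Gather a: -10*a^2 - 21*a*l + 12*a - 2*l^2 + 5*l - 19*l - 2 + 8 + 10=-10*a^2 + a*(12 - 21*l) - 2*l^2 - 14*l + 16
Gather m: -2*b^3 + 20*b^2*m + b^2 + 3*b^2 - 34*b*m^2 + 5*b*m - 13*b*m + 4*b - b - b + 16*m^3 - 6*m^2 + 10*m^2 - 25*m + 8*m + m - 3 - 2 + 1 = -2*b^3 + 4*b^2 + 2*b + 16*m^3 + m^2*(4 - 34*b) + m*(20*b^2 - 8*b - 16) - 4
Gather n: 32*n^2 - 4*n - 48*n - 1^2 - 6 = 32*n^2 - 52*n - 7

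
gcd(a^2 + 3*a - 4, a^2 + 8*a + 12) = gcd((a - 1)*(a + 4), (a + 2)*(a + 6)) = 1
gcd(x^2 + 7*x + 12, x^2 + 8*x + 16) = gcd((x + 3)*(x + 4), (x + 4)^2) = x + 4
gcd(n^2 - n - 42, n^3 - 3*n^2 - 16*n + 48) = 1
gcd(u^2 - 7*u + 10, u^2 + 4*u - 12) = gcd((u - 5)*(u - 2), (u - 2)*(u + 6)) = u - 2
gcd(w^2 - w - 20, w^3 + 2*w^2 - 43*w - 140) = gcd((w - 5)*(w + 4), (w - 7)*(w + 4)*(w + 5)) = w + 4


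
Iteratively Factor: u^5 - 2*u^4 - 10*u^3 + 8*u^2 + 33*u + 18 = (u - 3)*(u^4 + u^3 - 7*u^2 - 13*u - 6) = (u - 3)^2*(u^3 + 4*u^2 + 5*u + 2) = (u - 3)^2*(u + 1)*(u^2 + 3*u + 2) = (u - 3)^2*(u + 1)^2*(u + 2)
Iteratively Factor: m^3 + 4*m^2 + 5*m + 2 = (m + 2)*(m^2 + 2*m + 1) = (m + 1)*(m + 2)*(m + 1)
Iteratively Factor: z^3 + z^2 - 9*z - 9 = (z + 3)*(z^2 - 2*z - 3) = (z + 1)*(z + 3)*(z - 3)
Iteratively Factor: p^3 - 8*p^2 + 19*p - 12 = (p - 3)*(p^2 - 5*p + 4) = (p - 4)*(p - 3)*(p - 1)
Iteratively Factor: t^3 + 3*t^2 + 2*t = (t)*(t^2 + 3*t + 2) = t*(t + 1)*(t + 2)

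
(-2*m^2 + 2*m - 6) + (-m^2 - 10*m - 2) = -3*m^2 - 8*m - 8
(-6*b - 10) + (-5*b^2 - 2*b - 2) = -5*b^2 - 8*b - 12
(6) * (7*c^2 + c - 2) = 42*c^2 + 6*c - 12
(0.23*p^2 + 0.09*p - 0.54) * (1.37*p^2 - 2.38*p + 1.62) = 0.3151*p^4 - 0.4241*p^3 - 0.5814*p^2 + 1.431*p - 0.8748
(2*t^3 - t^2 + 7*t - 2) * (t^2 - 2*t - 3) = 2*t^5 - 5*t^4 + 3*t^3 - 13*t^2 - 17*t + 6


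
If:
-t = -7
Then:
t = 7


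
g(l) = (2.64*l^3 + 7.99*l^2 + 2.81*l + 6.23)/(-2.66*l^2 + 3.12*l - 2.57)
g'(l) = (5.32*l - 3.12)*(2.64*l^3 + 7.99*l^2 + 2.81*l + 6.23)/(-2.66*l^2 + 3.12*l - 2.57)^2 + (7.92*l^2 + 15.98*l + 2.81)/(-2.66*l^2 + 3.12*l - 2.57) = (-7.0224*l^4 + 16.4736*l^3 + 12.049*l^2 - 7.92499999999999*l - 26.6593)/(7.0756*l^4 - 16.5984*l^3 + 23.4068*l^2 - 16.0368*l + 6.6049)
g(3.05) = -9.22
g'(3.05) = -0.25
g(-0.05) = -2.24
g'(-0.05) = -3.51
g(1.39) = -9.68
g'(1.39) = 0.32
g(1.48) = -9.65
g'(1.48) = 0.54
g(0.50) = -5.95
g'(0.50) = -9.26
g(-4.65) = 1.33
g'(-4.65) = -0.84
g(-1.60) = -0.79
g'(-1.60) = -0.47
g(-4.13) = 0.91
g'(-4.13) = -0.81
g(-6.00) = 2.51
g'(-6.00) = -0.89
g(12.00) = -16.52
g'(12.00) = -0.95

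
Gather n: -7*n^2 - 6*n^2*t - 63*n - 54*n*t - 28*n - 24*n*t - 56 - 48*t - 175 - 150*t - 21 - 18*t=n^2*(-6*t - 7) + n*(-78*t - 91) - 216*t - 252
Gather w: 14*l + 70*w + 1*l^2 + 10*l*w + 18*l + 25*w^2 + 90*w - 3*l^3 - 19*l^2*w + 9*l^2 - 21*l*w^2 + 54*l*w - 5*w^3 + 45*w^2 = -3*l^3 + 10*l^2 + 32*l - 5*w^3 + w^2*(70 - 21*l) + w*(-19*l^2 + 64*l + 160)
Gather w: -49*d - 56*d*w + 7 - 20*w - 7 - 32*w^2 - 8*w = -49*d - 32*w^2 + w*(-56*d - 28)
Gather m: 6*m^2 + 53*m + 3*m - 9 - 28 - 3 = 6*m^2 + 56*m - 40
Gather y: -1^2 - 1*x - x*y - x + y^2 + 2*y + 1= -2*x + y^2 + y*(2 - x)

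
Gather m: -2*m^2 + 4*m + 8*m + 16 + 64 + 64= -2*m^2 + 12*m + 144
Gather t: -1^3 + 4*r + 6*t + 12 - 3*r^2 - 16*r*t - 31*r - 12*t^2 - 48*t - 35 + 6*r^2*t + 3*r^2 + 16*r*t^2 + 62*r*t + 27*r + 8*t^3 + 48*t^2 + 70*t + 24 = 8*t^3 + t^2*(16*r + 36) + t*(6*r^2 + 46*r + 28)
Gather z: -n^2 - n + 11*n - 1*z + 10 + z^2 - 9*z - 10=-n^2 + 10*n + z^2 - 10*z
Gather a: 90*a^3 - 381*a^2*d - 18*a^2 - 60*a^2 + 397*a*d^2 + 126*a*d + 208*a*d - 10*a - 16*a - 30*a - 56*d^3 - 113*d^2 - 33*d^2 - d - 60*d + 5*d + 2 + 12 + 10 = 90*a^3 + a^2*(-381*d - 78) + a*(397*d^2 + 334*d - 56) - 56*d^3 - 146*d^2 - 56*d + 24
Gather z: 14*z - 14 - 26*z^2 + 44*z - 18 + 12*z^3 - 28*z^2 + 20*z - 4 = 12*z^3 - 54*z^2 + 78*z - 36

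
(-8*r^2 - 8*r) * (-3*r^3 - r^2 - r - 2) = 24*r^5 + 32*r^4 + 16*r^3 + 24*r^2 + 16*r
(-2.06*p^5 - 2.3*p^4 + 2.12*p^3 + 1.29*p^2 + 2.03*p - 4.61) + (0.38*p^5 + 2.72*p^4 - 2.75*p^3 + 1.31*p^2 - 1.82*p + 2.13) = -1.68*p^5 + 0.42*p^4 - 0.63*p^3 + 2.6*p^2 + 0.21*p - 2.48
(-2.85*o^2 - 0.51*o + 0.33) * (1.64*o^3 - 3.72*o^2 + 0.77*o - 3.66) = -4.674*o^5 + 9.7656*o^4 + 0.2439*o^3 + 8.8107*o^2 + 2.1207*o - 1.2078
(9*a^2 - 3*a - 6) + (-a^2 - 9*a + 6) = 8*a^2 - 12*a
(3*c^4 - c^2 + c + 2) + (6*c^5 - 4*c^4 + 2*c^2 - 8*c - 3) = 6*c^5 - c^4 + c^2 - 7*c - 1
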